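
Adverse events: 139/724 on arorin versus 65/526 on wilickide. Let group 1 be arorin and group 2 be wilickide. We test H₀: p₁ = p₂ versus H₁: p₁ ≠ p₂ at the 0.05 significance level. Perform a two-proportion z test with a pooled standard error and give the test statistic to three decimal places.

p̂₁ = 139/724 = 0.191989, p̂₂ = 65/526 = 0.123574.
Pooled p̂ = (139+65)/(724+526) = 204/1250 = 0.163200.
SE = √(0.136566 × 0.00328236) = 0.021172.
z = (0.191989 − 0.123574)/0.021172 = 0.068415/0.021172 = 3.231.
p-value = 2·P(Z > 3.231) ≈ 0.0012, so at α = 0.05 we reject H₀.

z = 3.231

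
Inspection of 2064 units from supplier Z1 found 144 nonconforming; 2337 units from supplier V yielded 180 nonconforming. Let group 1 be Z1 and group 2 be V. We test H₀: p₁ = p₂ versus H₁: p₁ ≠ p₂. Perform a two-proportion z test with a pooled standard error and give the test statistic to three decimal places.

p̂₁ = 144/2064 = 0.069767, p̂₂ = 180/2337 = 0.077022.
Pooled p̂ = (144+180)/(2064+2337) = 324/4401 = 0.073620.
SE = √(p̂(1−p̂)(1/n₁+1/n₂)) = √(0.073620·0.926380·0.000912395) = √(6.22251e-05) = 0.007888.
z = (0.069767 − 0.077022)/0.007888 = -0.007255/0.007888 = -0.920.

z = -0.920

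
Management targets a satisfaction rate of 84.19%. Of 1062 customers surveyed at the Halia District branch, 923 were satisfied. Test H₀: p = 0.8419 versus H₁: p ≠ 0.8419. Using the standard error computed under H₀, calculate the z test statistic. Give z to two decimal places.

z = 2.43

p̂ = 923/1062 = 0.8691.
Standard error under H₀: √(0.8419×0.1581/1062) = 0.0112.
z = (0.8691 − 0.8419)/0.0112 = 0.0272/0.0112 = 2.43.
p-value = 2·P(Z > 2.431) ≈ 0.0151.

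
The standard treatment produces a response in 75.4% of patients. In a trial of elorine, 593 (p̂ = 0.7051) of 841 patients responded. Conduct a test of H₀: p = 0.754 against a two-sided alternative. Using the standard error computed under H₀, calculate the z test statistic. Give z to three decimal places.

z = -3.292

p̂ = 593/841 ≈ 0.70511.
SE = √(p₀(1−p₀)/n) = √(0.18548/841) = 0.01485.
z = (0.70511 − 0.754)/0.01485 = -0.04889/0.01485 = -3.292.
Two-sided p-value ≈ 2·Φ(−3.292) = 0.0010.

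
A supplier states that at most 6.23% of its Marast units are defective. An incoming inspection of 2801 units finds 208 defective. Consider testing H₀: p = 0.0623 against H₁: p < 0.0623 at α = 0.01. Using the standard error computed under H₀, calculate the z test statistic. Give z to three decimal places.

z = 2.619

p̂ = 208/2801 ≈ 0.074259.
Under H₀, SE = √(0.0623·0.9377/2801) = √(2.08564e-05) = 0.004567.
z = (0.074259 − 0.0623)/0.004567 = 0.011959/0.004567 = 2.619.
p-value = P(Z < 2.619) ≈ 0.9956, so at α = 0.01 we fail to reject H₀.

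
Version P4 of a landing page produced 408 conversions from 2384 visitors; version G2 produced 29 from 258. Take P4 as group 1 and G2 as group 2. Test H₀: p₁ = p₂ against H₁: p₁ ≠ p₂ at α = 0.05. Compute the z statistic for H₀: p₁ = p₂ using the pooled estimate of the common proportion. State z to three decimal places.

z = 2.412

p̂₁ = 408/2384 ≈ 0.17114, p̂₂ = 29/258 ≈ 0.11240.
Pooled p̂ = (408+29)/(2384+258) = 437/2642 = 0.16540.
SE = √(0.138046 × 0.00429543) = 0.02435.
z = (0.17114 − 0.11240)/0.02435 = 0.05874/0.02435 = 2.412.
Two-sided p-value ≈ 2·Φ(−2.412) = 0.0159; since p < α = 0.05, reject H₀.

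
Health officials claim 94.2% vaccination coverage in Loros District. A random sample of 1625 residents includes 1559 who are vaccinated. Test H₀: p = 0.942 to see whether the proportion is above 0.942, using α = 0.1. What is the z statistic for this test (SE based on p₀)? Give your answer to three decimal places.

z = 2.998

p̂ = 1559/1625 ≈ 0.959385.
Under H₀, SE = √(0.942·0.058/1625) = √(3.36222e-05) = 0.005798.
z = (0.959385 − 0.942)/0.005798 = 0.017385/0.005798 = 2.998.
p-value = P(Z > 2.998) ≈ 0.0014. With α = 0.1, reject H₀.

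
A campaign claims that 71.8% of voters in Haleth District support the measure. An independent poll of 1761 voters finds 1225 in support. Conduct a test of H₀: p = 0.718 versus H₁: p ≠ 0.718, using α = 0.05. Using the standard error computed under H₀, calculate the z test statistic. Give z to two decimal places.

p̂ = 1225/1761 = 0.6956.
Under H₀, SE = √(0.718·0.282/1761) = √(0.000114978) = 0.0107.
z = (0.6956 − 0.718)/0.0107 = -0.0224/0.0107 = -2.09.
Two-sided p-value ≈ 2·Φ(−2.086) = 0.0369, so at α = 0.05 we reject H₀.

z = -2.09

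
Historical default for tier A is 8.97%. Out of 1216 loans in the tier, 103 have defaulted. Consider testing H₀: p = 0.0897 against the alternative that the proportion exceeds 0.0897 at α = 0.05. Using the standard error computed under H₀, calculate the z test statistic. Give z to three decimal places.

z = -0.610

p̂ = 103/1216 ≈ 0.084704.
Standard error under H₀: √(0.0897×0.9103/1216) = 0.008194.
z = (0.084704 − 0.0897)/0.008194 = -0.004996/0.008194 = -0.610.
p-value = P(Z > -0.610) ≈ 0.7290; since p > α = 0.05, fail to reject H₀.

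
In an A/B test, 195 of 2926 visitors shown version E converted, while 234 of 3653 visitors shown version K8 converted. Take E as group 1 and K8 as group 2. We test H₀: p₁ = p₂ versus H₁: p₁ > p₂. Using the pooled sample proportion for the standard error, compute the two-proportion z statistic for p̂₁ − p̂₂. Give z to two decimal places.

z = 0.42

p̂₁ = 195/2926 ≈ 0.06664, p̂₂ = 234/3653 ≈ 0.06406.
Pooled p̂ = (195+234)/(2926+3653) = 429/6579 = 0.06521.
SE = √(0.0609555 × 0.000615511) = 0.00613.
z = (0.06664 − 0.06406)/0.00613 = 0.00258/0.00613 = 0.42.
p-value = P(Z > 0.422) ≈ 0.3364.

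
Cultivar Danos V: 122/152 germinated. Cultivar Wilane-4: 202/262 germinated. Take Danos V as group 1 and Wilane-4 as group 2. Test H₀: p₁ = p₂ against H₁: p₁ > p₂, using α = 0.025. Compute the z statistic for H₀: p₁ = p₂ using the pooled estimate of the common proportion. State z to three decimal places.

z = 0.752

p̂₁ = 122/152 = 0.80263, p̂₂ = 202/262 = 0.77099.
Pooled p̂ = (122+202)/(152+262) = 324/414 = 0.78261.
SE = √(p̂(1−p̂)(1/n₁+1/n₂)) = √(0.78261·0.21739·0.0103957) = √(0.00176865) = 0.04206.
z = (0.80263 − 0.77099)/0.04206 = 0.03164/0.04206 = 0.752.
p-value = P(Z > 0.752) ≈ 0.2259, so at α = 0.025 we fail to reject H₀.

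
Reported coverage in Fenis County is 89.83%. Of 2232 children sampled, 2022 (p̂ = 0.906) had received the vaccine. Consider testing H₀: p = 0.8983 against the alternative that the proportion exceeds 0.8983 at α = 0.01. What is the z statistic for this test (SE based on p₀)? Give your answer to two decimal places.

p̂ = 2022/2232 = 0.9059.
Standard error under H₀: √(0.8983×0.1017/2232) = 0.0064.
z = (0.9059 − 0.8983)/0.0064 = 0.0076/0.0064 = 1.19.
p-value = P(Z > 1.190) ≈ 0.1170; since p > α = 0.01, fail to reject H₀.

z = 1.19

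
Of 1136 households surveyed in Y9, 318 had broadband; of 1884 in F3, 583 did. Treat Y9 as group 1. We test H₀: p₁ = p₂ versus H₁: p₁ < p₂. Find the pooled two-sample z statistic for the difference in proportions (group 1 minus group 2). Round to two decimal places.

p̂₁ = 318/1136 = 0.2799, p̂₂ = 583/1884 = 0.3094.
Pooled p̂ = (318+583)/(1136+1884) = 901/3020 = 0.2983.
SE = √(p̂(1−p̂)(1/n₁+1/n₂)) = √(0.2983·0.7017·0.00141107) = √(0.000295386) = 0.0172.
z = (0.2799 − 0.3094)/0.0172 = -0.0295/0.0172 = -1.72.
p-value = P(Z < -1.718) ≈ 0.0429.

z = -1.72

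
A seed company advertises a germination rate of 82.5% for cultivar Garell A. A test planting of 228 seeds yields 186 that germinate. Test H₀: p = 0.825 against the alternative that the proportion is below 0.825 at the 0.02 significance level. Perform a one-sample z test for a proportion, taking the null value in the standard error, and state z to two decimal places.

p̂ = 186/228 = 0.8158.
SE = √(p₀(1−p₀)/n) = √(0.14438/228) = 0.0252.
z = (0.8158 − 0.825)/0.0252 = -0.0092/0.0252 = -0.37.
p-value = P(Z < -0.366) ≈ 0.3572, so at α = 0.02 we fail to reject H₀.

z = -0.37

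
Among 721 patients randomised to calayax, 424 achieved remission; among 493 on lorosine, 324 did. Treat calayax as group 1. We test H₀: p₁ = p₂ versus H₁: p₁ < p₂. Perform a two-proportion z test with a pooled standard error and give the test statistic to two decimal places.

p̂₁ = 424/721 = 0.5881, p̂₂ = 324/493 = 0.6572.
Pooled p̂ = (424+324)/(721+493) = 748/1214 = 0.6161.
SE = √(p̂(1−p̂)(1/n₁+1/n₂)) = √(0.6161·0.3839·0.00341536) = √(0.000807768) = 0.0284.
z = (0.5881 − 0.6572)/0.0284 = -0.0691/0.0284 = -2.43.
p-value = P(Z < -2.432) ≈ 0.0075.

z = -2.43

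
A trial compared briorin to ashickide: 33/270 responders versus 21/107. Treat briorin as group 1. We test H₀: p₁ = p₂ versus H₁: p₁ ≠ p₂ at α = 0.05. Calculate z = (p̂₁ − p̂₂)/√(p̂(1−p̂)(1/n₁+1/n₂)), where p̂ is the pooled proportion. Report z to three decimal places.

z = -1.850

p̂₁ = 33/270 ≈ 0.12222, p̂₂ = 21/107 ≈ 0.19626.
Pooled p̂ = (33+21)/(270+107) = 54/377 = 0.14324.
SE = √(0.12272 × 0.0130495) = 0.04002.
z = (0.12222 − 0.19626)/0.04002 = -0.07404/0.04002 = -1.850.
Two-sided p-value ≈ 2·Φ(−1.850) = 0.0643, so at α = 0.05 we fail to reject H₀.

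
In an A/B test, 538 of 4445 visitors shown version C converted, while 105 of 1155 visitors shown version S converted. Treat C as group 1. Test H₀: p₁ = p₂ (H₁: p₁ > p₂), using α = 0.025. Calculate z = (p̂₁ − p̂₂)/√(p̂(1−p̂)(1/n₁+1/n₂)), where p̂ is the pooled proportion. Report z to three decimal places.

p̂₁ = 538/4445 = 0.121035, p̂₂ = 105/1155 = 0.090909.
Pooled p̂ = (538+105)/(4445+1155) = 643/5600 = 0.114821.
SE = √(0.101637 × 0.00109077) = 0.010529.
z = (0.121035 − 0.090909)/0.010529 = 0.030126/0.010529 = 2.861.
p-value = P(Z > 2.861) ≈ 0.0021; since p < α = 0.025, reject H₀.

z = 2.861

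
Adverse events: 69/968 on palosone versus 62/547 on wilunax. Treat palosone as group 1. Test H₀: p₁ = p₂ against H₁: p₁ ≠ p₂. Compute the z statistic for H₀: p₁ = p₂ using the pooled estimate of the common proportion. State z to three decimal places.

z = -2.798

p̂₁ = 69/968 = 0.071281, p̂₂ = 62/547 = 0.113346.
Pooled p̂ = (69+62)/(968+547) = 131/1515 = 0.086469.
SE = √(p̂(1−p̂)(1/n₁+1/n₂)) = √(0.086469·0.913531·0.00286121) = √(0.000226012) = 0.015034.
z = (0.071281 − 0.113346)/0.015034 = -0.042065/0.015034 = -2.798.
p-value = 2·P(Z > 2.798) ≈ 0.0051.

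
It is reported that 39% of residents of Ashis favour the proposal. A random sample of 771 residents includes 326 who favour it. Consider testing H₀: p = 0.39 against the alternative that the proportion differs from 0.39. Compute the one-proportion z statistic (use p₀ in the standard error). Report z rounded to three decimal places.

p̂ = 326/771 = 0.42283.
Under H₀, SE = √(0.39·0.61/771) = √(0.00030856) = 0.01757.
z = (0.42283 − 0.39)/0.01757 = 0.03283/0.01757 = 1.869.

z = 1.869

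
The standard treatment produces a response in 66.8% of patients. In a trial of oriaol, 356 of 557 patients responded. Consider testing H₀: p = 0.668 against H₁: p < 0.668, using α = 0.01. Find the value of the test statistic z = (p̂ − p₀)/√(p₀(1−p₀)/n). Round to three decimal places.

z = -1.446

p̂ = 356/557 = 0.639138.
Standard error under H₀: √(0.668×0.332/557) = 0.019954.
z = (0.639138 − 0.668)/0.019954 = -0.028862/0.019954 = -1.446.
p-value = P(Z < -1.446) ≈ 0.0740, so at α = 0.01 we fail to reject H₀.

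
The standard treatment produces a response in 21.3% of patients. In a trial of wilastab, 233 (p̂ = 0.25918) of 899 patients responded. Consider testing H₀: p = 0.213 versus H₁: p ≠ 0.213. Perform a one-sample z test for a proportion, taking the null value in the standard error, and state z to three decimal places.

p̂ = 233/899 = 0.259177.
SE = √(p₀(1−p₀)/n) = √(0.16763/899) = 0.013655.
z = (0.259177 − 0.213)/0.013655 = 0.046177/0.013655 = 3.382.
Two-sided p-value ≈ 2·Φ(−3.382) = 0.0007.

z = 3.382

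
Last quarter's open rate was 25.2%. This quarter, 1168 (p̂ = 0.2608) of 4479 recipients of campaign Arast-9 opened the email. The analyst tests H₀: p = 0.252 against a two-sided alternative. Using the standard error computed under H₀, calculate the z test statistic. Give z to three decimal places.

p̂ = 1168/4479 ≈ 0.260772.
SE = √(p₀(1−p₀)/n) = √(0.1885/4479) = 0.006487.
z = (0.260772 − 0.252)/0.006487 = 0.008772/0.006487 = 1.352.
p-value = 2·P(Z > 1.352) ≈ 0.1763.

z = 1.352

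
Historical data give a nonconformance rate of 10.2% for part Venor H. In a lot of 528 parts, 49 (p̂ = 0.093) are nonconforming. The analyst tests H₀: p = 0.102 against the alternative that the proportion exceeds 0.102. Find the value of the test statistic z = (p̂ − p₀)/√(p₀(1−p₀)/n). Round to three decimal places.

z = -0.698

p̂ = 49/528 = 0.092803.
Under H₀, SE = √(0.102·0.898/528) = √(0.000173477) = 0.013171.
z = (0.092803 − 0.102)/0.013171 = -0.009197/0.013171 = -0.698.
p-value = P(Z > -0.698) ≈ 0.7575.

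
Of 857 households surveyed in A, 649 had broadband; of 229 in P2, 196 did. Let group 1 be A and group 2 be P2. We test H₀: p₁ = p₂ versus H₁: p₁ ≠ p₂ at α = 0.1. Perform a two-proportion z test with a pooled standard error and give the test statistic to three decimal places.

p̂₁ = 649/857 = 0.75729, p̂₂ = 196/229 = 0.85590.
Pooled p̂ = (649+196)/(857+229) = 845/1086 = 0.77808.
SE = √(p̂(1−p̂)(1/n₁+1/n₂)) = √(0.77808·0.22192·0.00553367) = √(0.000955493) = 0.03091.
z = (0.75729 − 0.85590)/0.03091 = -0.09861/0.03091 = -3.190.
Two-sided p-value ≈ 2·Φ(−3.190) = 0.0014. With α = 0.1, reject H₀.

z = -3.190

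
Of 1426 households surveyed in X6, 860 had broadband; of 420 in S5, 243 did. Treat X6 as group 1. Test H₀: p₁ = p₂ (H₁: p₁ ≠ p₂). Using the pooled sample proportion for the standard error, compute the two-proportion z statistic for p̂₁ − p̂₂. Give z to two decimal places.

z = 0.90

p̂₁ = 860/1426 ≈ 0.6031, p̂₂ = 243/420 ≈ 0.5786.
Pooled p̂ = (860+243)/(1426+420) = 1103/1846 = 0.5975.
SE = √(0.240492 × 0.00308221) = 0.0272.
z = (0.6031 − 0.5786)/0.0272 = 0.0245/0.0272 = 0.90.
Two-sided p-value ≈ 2·Φ(−0.900) = 0.3679.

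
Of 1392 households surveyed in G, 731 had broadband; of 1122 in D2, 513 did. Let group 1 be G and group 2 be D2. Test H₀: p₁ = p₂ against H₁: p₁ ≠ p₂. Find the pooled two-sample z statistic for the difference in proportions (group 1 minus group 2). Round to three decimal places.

z = 3.386

p̂₁ = 731/1392 ≈ 0.52514, p̂₂ = 513/1122 ≈ 0.45722.
Pooled p̂ = (731+513)/(1392+1122) = 1244/2514 = 0.49483.
SE = √(0.249973 × 0.00160966) = 0.02006.
z = (0.52514 − 0.45722)/0.02006 = 0.06792/0.02006 = 3.386.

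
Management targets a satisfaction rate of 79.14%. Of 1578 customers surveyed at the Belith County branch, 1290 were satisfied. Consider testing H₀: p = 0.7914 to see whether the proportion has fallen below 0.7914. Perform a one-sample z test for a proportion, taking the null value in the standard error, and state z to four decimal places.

z = 2.5508

p̂ = 1290/1578 = 0.817490.
Under H₀, SE = √(0.7914·0.2086/1578) = √(0.000104617) = 0.010228.
z = (0.817490 − 0.7914)/0.010228 = 0.026090/0.010228 = 2.5508.
p-value = P(Z < 2.551) ≈ 0.9946.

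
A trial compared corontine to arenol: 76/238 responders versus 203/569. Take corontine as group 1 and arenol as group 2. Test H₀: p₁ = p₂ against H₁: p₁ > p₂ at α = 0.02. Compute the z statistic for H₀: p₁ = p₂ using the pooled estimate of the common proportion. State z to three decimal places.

p̂₁ = 76/238 = 0.31933, p̂₂ = 203/569 = 0.35677.
Pooled p̂ = (76+203)/(238+569) = 279/807 = 0.34572.
SE = √(p̂(1−p̂)(1/n₁+1/n₂)) = √(0.34572·0.65428·0.00595915) = √(0.00134795) = 0.03671.
z = (0.31933 − 0.35677)/0.03671 = -0.03744/0.03671 = -1.020.
p-value = P(Z > -1.020) ≈ 0.8461, so at α = 0.02 we fail to reject H₀.

z = -1.020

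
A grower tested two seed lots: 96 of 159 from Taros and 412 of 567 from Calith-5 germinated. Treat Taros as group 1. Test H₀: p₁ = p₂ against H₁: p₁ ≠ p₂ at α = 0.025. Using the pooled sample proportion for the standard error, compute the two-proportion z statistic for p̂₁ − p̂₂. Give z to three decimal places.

p̂₁ = 96/159 = 0.60377, p̂₂ = 412/567 = 0.72663.
Pooled p̂ = (96+412)/(159+567) = 508/726 = 0.69972.
SE = √(p̂(1−p̂)(1/n₁+1/n₂)) = √(0.69972·0.30028·0.00805298) = √(0.00169201) = 0.04113.
z = (0.60377 − 0.72663)/0.04113 = -0.12286/0.04113 = -2.987.
p-value = 2·P(Z > 2.987) ≈ 0.0028; since p < α = 0.025, reject H₀.

z = -2.987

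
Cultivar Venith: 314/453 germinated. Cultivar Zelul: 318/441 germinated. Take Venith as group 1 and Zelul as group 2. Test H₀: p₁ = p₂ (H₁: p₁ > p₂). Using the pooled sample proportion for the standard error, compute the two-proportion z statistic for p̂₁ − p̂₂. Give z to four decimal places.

z = -0.9173

p̂₁ = 314/453 ≈ 0.693157, p̂₂ = 318/441 ≈ 0.721088.
Pooled p̂ = (314+318)/(453+441) = 632/894 = 0.706935.
SE = √(0.207178 × 0.00447508) = 0.030449.
z = (0.693157 − 0.721088)/0.030449 = -0.027931/0.030449 = -0.9173.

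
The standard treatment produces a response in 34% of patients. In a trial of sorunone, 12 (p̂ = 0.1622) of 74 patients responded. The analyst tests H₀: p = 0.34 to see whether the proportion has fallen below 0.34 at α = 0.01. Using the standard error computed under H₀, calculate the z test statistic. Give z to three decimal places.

z = -3.229

p̂ = 12/74 = 0.16216.
Under H₀, SE = √(0.34·0.66/74) = √(0.00303243) = 0.05507.
z = (0.16216 − 0.34)/0.05507 = -0.17784/0.05507 = -3.229.
p-value = P(Z < -3.229) ≈ 0.0006, so at α = 0.01 we reject H₀.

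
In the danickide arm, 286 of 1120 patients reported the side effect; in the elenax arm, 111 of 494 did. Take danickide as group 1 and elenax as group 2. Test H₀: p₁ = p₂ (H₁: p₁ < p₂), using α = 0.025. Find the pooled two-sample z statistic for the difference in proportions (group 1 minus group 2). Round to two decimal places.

z = 1.32

p̂₁ = 286/1120 ≈ 0.2554, p̂₂ = 111/494 ≈ 0.2247.
Pooled p̂ = (286+111)/(1120+494) = 397/1614 = 0.2460.
SE = √(p̂(1−p̂)(1/n₁+1/n₂)) = √(0.2460·0.7540·0.00291715) = √(0.000541044) = 0.0233.
z = (0.2554 − 0.2247)/0.0233 = 0.0307/0.0233 = 1.32.
p-value = P(Z < 1.318) ≈ 0.9063; since p > α = 0.025, fail to reject H₀.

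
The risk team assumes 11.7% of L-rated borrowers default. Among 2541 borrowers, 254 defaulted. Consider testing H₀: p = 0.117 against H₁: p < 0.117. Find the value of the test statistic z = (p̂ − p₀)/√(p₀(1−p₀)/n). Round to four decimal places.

z = -2.6723

p̂ = 254/2541 ≈ 0.0999606.
SE = √(p₀(1−p₀)/n) = √(0.10331/2541) = 0.0063763.
z = (0.0999606 − 0.117)/0.0063763 = -0.0170394/0.0063763 = -2.6723.
p-value = P(Z < -2.672) ≈ 0.0038.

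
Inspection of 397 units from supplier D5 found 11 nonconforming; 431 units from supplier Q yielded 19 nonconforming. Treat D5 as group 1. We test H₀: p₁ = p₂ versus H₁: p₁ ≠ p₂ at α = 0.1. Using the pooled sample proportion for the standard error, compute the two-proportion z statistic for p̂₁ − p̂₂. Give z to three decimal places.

z = -1.260

p̂₁ = 11/397 = 0.027708, p̂₂ = 19/431 = 0.044084.
Pooled p̂ = (11+19)/(397+431) = 30/828 = 0.036232.
SE = √(p̂(1−p̂)(1/n₁+1/n₂)) = √(0.036232·0.963768·0.00483908) = √(0.000168976) = 0.012999.
z = (0.027708 − 0.044084)/0.012999 = -0.016376/0.012999 = -1.260.
Two-sided p-value ≈ 2·Φ(−1.260) = 0.2078. With α = 0.1, fail to reject H₀.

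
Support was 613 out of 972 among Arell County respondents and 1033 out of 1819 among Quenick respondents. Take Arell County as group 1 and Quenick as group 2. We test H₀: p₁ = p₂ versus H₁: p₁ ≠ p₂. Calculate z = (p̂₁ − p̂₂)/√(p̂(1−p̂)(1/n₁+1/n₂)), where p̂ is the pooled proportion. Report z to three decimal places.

z = 3.212

p̂₁ = 613/972 = 0.63066, p̂₂ = 1033/1819 = 0.56789.
Pooled p̂ = (613+1033)/(972+1819) = 1646/2791 = 0.58975.
SE = √(p̂(1−p̂)(1/n₁+1/n₂)) = √(0.58975·0.41025·0.00157856) = √(0.000381924) = 0.01954.
z = (0.63066 − 0.56789)/0.01954 = 0.06277/0.01954 = 3.212.
Two-sided p-value ≈ 2·Φ(−3.212) = 0.0013.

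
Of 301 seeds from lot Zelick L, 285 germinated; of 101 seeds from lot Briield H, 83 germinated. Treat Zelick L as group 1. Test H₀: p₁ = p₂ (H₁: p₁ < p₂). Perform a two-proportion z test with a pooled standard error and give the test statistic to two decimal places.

z = 3.91

p̂₁ = 285/301 ≈ 0.9468, p̂₂ = 83/101 ≈ 0.8218.
Pooled p̂ = (285+83)/(301+101) = 368/402 = 0.9154.
SE = √(p̂(1−p̂)(1/n₁+1/n₂)) = √(0.9154·0.0846·0.0132232) = √(0.00102379) = 0.0320.
z = (0.9468 − 0.8218)/0.0320 = 0.1250/0.0320 = 3.91.
p-value = P(Z < 3.909) ≈ 1.0000.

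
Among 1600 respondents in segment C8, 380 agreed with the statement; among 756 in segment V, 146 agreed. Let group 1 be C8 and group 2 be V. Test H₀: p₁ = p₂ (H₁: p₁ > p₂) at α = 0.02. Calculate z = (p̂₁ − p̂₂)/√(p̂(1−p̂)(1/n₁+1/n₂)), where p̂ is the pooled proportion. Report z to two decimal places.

z = 2.41

p̂₁ = 380/1600 ≈ 0.2375, p̂₂ = 146/756 ≈ 0.1931.
Pooled p̂ = (380+146)/(1600+756) = 526/2356 = 0.2233.
SE = √(0.173415 × 0.00194775) = 0.0184.
z = (0.2375 − 0.1931)/0.0184 = 0.0444/0.0184 = 2.41.
p-value = P(Z > 2.415) ≈ 0.0079, so at α = 0.02 we reject H₀.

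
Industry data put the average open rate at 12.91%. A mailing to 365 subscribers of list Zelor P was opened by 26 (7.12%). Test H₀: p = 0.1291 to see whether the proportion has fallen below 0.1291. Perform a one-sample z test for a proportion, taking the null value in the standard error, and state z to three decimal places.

p̂ = 26/365 = 0.07123.
Under H₀, SE = √(0.1291·0.8709/365) = √(0.000308036) = 0.01755.
z = (0.07123 − 0.1291)/0.01755 = -0.05787/0.01755 = -3.297.
p-value = P(Z < -3.297) ≈ 0.0005.

z = -3.297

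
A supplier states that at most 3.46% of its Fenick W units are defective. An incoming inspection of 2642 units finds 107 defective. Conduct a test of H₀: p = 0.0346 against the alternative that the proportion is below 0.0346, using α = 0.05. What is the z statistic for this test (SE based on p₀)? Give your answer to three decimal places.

z = 1.659

p̂ = 107/2642 = 0.040500.
Under H₀, SE = √(0.0346·0.9654/2642) = √(1.2643e-05) = 0.003556.
z = (0.040500 − 0.0346)/0.003556 = 0.005900/0.003556 = 1.659.
p-value = P(Z < 1.659) ≈ 0.9515; since p > α = 0.05, fail to reject H₀.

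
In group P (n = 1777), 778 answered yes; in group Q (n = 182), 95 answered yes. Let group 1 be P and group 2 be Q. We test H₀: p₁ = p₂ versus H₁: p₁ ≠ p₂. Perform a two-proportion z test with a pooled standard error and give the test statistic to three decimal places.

p̂₁ = 778/1777 ≈ 0.43782, p̂₂ = 95/182 ≈ 0.52198.
Pooled p̂ = (778+95)/(1777+182) = 873/1959 = 0.44564.
SE = √(0.247045 × 0.00605725) = 0.03868.
z = (0.43782 − 0.52198)/0.03868 = -0.08416/0.03868 = -2.176.
p-value = 2·P(Z > 2.176) ≈ 0.0296.

z = -2.176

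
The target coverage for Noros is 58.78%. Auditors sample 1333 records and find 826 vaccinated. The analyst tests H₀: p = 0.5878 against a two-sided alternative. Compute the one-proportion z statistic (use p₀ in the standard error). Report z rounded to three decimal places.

z = 2.363

p̂ = 826/1333 = 0.61965.
Under H₀, SE = √(0.5878·0.4122/1333) = √(0.000181764) = 0.01348.
z = (0.61965 − 0.5878)/0.01348 = 0.03185/0.01348 = 2.363.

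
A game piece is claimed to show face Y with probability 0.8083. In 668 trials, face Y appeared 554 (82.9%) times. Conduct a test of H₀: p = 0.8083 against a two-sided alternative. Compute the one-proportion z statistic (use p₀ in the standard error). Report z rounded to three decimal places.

z = 1.382

p̂ = 554/668 ≈ 0.829341.
SE = √(p₀(1−p₀)/n) = √(0.15495/668) = 0.015230.
z = (0.829341 − 0.8083)/0.015230 = 0.021041/0.015230 = 1.382.
Two-sided p-value ≈ 2·Φ(−1.382) = 0.1671.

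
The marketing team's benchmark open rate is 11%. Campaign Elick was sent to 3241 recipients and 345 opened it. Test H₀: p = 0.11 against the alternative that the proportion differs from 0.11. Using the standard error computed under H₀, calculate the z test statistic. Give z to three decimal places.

p̂ = 345/3241 = 0.106449.
Under H₀, SE = √(0.11·0.89/3241) = √(3.02067e-05) = 0.005496.
z = (0.106449 − 0.11)/0.005496 = -0.003551/0.005496 = -0.646.

z = -0.646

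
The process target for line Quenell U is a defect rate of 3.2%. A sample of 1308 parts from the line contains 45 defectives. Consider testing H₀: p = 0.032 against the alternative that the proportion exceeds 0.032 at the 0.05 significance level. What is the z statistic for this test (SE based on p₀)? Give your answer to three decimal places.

p̂ = 45/1308 = 0.034404.
SE = √(p₀(1−p₀)/n) = √(0.030976/1308) = 0.004866.
z = (0.034404 − 0.032)/0.004866 = 0.002404/0.004866 = 0.494.
p-value = P(Z > 0.494) ≈ 0.3107. With α = 0.05, fail to reject H₀.

z = 0.494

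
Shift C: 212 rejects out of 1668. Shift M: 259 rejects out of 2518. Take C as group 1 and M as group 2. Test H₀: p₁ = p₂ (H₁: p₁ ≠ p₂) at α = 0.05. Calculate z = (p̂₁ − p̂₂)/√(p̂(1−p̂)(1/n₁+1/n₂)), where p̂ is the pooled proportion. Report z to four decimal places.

z = 2.4297

p̂₁ = 212/1668 = 0.127098, p̂₂ = 259/2518 = 0.102859.
Pooled p̂ = (212+259)/(1668+2518) = 471/4186 = 0.112518.
SE = √(0.0998576 × 0.000996661) = 0.009976.
z = (0.127098 − 0.102859)/0.009976 = 0.024239/0.009976 = 2.4297.
Two-sided p-value ≈ 2·Φ(−2.430) = 0.0151. With α = 0.05, reject H₀.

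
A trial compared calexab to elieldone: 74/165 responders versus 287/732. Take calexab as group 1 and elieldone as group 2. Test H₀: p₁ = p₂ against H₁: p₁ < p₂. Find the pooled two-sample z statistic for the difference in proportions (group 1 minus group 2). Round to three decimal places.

z = 1.335

p̂₁ = 74/165 ≈ 0.44848, p̂₂ = 287/732 ≈ 0.39208.
Pooled p̂ = (74+287)/(165+732) = 361/897 = 0.40245.
SE = √(p̂(1−p̂)(1/n₁+1/n₂)) = √(0.40245·0.59755·0.00742673) = √(0.00178601) = 0.04226.
z = (0.44848 − 0.39208)/0.04226 = 0.05640/0.04226 = 1.335.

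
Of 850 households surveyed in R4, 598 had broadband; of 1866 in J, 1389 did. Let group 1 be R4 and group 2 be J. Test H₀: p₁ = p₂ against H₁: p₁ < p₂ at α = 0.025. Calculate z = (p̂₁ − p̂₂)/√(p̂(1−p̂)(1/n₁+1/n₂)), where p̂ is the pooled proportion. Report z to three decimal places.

z = -2.227

p̂₁ = 598/850 = 0.70353, p̂₂ = 1389/1866 = 0.74437.
Pooled p̂ = (598+1389)/(850+1866) = 1987/2716 = 0.73159.
SE = √(0.196366 × 0.00171238) = 0.01834.
z = (0.70353 − 0.74437)/0.01834 = -0.04084/0.01834 = -2.227.
p-value = P(Z < -2.227) ≈ 0.0130. With α = 0.025, reject H₀.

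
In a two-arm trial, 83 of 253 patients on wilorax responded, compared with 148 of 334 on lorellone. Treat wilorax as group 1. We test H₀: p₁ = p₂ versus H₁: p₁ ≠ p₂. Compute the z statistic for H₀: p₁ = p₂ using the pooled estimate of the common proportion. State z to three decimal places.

z = -2.826

p̂₁ = 83/253 = 0.328063, p̂₂ = 148/334 = 0.443114.
Pooled p̂ = (83+148)/(253+334) = 231/587 = 0.393526.
SE = √(0.238663 × 0.00694658) = 0.040717.
z = (0.328063 − 0.443114)/0.040717 = -0.115051/0.040717 = -2.826.
Two-sided p-value ≈ 2·Φ(−2.826) = 0.0047.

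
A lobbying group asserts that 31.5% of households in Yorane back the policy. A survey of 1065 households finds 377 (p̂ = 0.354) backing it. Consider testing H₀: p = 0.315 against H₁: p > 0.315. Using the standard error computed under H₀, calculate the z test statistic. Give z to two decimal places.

z = 2.74

p̂ = 377/1065 ≈ 0.35399.
Standard error under H₀: √(0.315×0.685/1065) = 0.01423.
z = (0.35399 − 0.315)/0.01423 = 0.03899/0.01423 = 2.74.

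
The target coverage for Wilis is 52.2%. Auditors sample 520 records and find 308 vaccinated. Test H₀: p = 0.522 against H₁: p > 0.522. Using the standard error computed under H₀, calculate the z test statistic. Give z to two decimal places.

p̂ = 308/520 = 0.5923.
Standard error under H₀: √(0.522×0.478/520) = 0.0219.
z = (0.5923 − 0.522)/0.0219 = 0.0703/0.0219 = 3.21.
p-value = P(Z > 3.210) ≈ 0.0007.

z = 3.21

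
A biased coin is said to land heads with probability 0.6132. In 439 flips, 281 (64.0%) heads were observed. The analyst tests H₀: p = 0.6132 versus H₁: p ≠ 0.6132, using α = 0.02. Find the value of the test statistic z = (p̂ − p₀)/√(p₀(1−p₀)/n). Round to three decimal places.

z = 1.157

p̂ = 281/439 = 0.64009.
Standard error under H₀: √(0.6132×0.3868/439) = 0.02324.
z = (0.64009 − 0.6132)/0.02324 = 0.02689/0.02324 = 1.157.
Two-sided p-value ≈ 2·Φ(−1.157) = 0.2473; since p > α = 0.02, fail to reject H₀.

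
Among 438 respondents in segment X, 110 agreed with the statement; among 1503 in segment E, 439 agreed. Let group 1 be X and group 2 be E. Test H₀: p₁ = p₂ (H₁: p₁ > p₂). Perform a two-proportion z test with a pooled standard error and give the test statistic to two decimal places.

p̂₁ = 110/438 = 0.2511, p̂₂ = 439/1503 = 0.2921.
Pooled p̂ = (110+439)/(438+1503) = 549/1941 = 0.2828.
SE = √(0.202843 × 0.00294844) = 0.0245.
z = (0.2511 − 0.2921)/0.0245 = -0.0410/0.0245 = -1.67.

z = -1.67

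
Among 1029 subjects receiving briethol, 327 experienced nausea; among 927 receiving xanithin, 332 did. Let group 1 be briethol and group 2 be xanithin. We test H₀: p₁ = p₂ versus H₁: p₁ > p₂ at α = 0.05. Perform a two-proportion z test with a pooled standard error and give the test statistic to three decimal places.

p̂₁ = 327/1029 ≈ 0.31778, p̂₂ = 332/927 ≈ 0.35814.
Pooled p̂ = (327+332)/(1029+927) = 659/1956 = 0.33691.
SE = √(p̂(1−p̂)(1/n₁+1/n₂)) = √(0.33691·0.66309·0.00205057) = √(0.000458101) = 0.02140.
z = (0.31778 − 0.35814)/0.02140 = -0.04036/0.02140 = -1.886.
p-value = P(Z > -1.886) ≈ 0.9703; since p > α = 0.05, fail to reject H₀.

z = -1.886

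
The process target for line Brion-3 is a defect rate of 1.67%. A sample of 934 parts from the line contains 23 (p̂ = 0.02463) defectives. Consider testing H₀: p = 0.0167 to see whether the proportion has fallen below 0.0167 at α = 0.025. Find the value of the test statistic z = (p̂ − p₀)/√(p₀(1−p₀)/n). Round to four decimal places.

z = 1.8901

p̂ = 23/934 = 0.024625.
SE = √(p₀(1−p₀)/n) = √(0.016421/934) = 0.004193.
z = (0.024625 − 0.0167)/0.004193 = 0.007925/0.004193 = 1.8901.
p-value = P(Z < 1.890) ≈ 0.9706; since p > α = 0.025, fail to reject H₀.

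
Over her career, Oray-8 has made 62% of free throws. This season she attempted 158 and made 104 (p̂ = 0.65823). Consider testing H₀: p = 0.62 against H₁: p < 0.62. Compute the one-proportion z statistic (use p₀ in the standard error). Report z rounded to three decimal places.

z = 0.990

p̂ = 104/158 ≈ 0.65823.
Under H₀, SE = √(0.62·0.38/158) = √(0.00149114) = 0.03862.
z = (0.65823 − 0.62)/0.03862 = 0.03823/0.03862 = 0.990.
p-value = P(Z < 0.990) ≈ 0.8389.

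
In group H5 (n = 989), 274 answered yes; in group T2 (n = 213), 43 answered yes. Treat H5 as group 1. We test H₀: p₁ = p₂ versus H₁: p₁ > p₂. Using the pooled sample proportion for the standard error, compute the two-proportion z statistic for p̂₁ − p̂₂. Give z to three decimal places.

z = 2.258

p̂₁ = 274/989 = 0.27705, p̂₂ = 43/213 = 0.20188.
Pooled p̂ = (274+43)/(989+213) = 317/1202 = 0.26373.
SE = √(p̂(1−p̂)(1/n₁+1/n₂)) = √(0.26373·0.73627·0.00570596) = √(0.00110796) = 0.03329.
z = (0.27705 − 0.20188)/0.03329 = 0.07517/0.03329 = 2.258.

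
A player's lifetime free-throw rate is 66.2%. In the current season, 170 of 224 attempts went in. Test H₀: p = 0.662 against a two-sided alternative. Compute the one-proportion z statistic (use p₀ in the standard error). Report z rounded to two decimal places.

p̂ = 170/224 ≈ 0.7589.
Under H₀, SE = √(0.662·0.338/224) = √(0.000998911) = 0.0316.
z = (0.7589 − 0.662)/0.0316 = 0.0969/0.0316 = 3.07.
Two-sided p-value ≈ 2·Φ(−3.067) = 0.0022.

z = 3.07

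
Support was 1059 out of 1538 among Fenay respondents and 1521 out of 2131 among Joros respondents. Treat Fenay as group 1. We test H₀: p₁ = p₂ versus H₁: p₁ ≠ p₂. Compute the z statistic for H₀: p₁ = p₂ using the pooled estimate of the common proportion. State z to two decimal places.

p̂₁ = 1059/1538 ≈ 0.68856, p̂₂ = 1521/2131 ≈ 0.71375.
Pooled p̂ = (1059+1521)/(1538+2131) = 2580/3669 = 0.70319.
SE = √(0.208714 × 0.00111946) = 0.01529.
z = (0.68856 − 0.71375)/0.01529 = -0.02519/0.01529 = -1.65.

z = -1.65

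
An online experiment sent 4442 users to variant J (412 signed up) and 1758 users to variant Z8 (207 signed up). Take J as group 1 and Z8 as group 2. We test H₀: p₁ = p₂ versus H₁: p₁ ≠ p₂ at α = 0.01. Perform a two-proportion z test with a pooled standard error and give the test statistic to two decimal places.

z = -2.96

p̂₁ = 412/4442 ≈ 0.0928, p̂₂ = 207/1758 ≈ 0.1177.
Pooled p̂ = (412+207)/(4442+1758) = 619/6200 = 0.0998.
SE = √(0.0898709 × 0.000793952) = 0.0084.
z = (0.0928 − 0.1177)/0.0084 = -0.0249/0.0084 = -2.96.
Two-sided p-value ≈ 2·Φ(−2.959) = 0.0031; since p < α = 0.01, reject H₀.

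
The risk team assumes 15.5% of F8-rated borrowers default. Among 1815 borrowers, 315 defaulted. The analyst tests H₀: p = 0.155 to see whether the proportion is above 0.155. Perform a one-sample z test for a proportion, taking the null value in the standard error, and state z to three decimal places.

z = 2.184

p̂ = 315/1815 ≈ 0.173554.
SE = √(p₀(1−p₀)/n) = √(0.13098/1815) = 0.008495.
z = (0.173554 − 0.155)/0.008495 = 0.018554/0.008495 = 2.184.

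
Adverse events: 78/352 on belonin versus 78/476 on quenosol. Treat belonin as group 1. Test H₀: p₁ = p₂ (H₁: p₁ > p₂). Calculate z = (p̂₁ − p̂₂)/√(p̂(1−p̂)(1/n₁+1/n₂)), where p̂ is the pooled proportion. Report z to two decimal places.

z = 2.10

p̂₁ = 78/352 = 0.2216, p̂₂ = 78/476 = 0.1639.
Pooled p̂ = (78+78)/(352+476) = 156/828 = 0.1884.
SE = √(p̂(1−p̂)(1/n₁+1/n₂)) = √(0.1884·0.8116·0.00494175) = √(0.000755638) = 0.0275.
z = (0.2216 − 0.1639)/0.0275 = 0.0577/0.0275 = 2.10.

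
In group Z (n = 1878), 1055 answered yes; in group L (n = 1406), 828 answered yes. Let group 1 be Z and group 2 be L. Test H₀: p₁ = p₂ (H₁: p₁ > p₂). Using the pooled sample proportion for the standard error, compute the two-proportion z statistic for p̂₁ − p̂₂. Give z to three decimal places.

p̂₁ = 1055/1878 = 0.56177, p̂₂ = 828/1406 = 0.58890.
Pooled p̂ = (1055+828)/(1878+1406) = 1883/3284 = 0.57339.
SE = √(0.244614 × 0.00124372) = 0.01744.
z = (0.56177 − 0.58890)/0.01744 = -0.02713/0.01744 = -1.556.

z = -1.556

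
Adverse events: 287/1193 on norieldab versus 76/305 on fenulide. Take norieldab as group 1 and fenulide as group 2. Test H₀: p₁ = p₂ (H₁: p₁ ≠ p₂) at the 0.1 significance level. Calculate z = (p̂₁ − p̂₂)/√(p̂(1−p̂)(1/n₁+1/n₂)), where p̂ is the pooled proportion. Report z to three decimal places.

z = -0.313

p̂₁ = 287/1193 = 0.24057, p̂₂ = 76/305 = 0.24918.
Pooled p̂ = (287+76)/(1193+305) = 363/1498 = 0.24232.
SE = √(0.183603 × 0.00411691) = 0.02749.
z = (0.24057 − 0.24918)/0.02749 = -0.00861/0.02749 = -0.313.
p-value = 2·P(Z > 0.313) ≈ 0.7541. With α = 0.1, fail to reject H₀.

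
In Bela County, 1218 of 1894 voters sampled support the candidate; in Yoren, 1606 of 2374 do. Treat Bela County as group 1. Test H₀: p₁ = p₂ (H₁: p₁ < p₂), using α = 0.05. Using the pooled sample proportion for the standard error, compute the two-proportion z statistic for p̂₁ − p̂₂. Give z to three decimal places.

z = -2.292

p̂₁ = 1218/1894 ≈ 0.64308, p̂₂ = 1606/2374 ≈ 0.67650.
Pooled p̂ = (1218+1606)/(1894+2374) = 2824/4268 = 0.66167.
SE = √(p̂(1−p̂)(1/n₁+1/n₂)) = √(0.66167·0.33833·0.000949213) = √(0.000212494) = 0.01458.
z = (0.64308 − 0.67650)/0.01458 = -0.03342/0.01458 = -2.292.
p-value = P(Z < -2.292) ≈ 0.0110; since p < α = 0.05, reject H₀.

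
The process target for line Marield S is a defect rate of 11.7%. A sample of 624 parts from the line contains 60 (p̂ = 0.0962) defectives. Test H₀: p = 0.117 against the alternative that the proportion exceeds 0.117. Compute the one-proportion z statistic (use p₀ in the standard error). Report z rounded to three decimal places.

p̂ = 60/624 = 0.09615.
SE = √(p₀(1−p₀)/n) = √(0.10331/624) = 0.01287.
z = (0.09615 − 0.117)/0.01287 = -0.02085/0.01287 = -1.620.

z = -1.620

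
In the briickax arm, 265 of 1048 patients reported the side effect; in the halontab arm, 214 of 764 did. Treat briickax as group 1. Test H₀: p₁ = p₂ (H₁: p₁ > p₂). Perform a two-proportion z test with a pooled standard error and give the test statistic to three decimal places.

z = -1.299

p̂₁ = 265/1048 ≈ 0.252863, p̂₂ = 214/764 ≈ 0.280105.
Pooled p̂ = (265+214)/(1048+764) = 479/1812 = 0.264349.
SE = √(p̂(1−p̂)(1/n₁+1/n₂)) = √(0.264349·0.735651·0.0022631) = √(0.000440101) = 0.020979.
z = (0.252863 − 0.280105)/0.020979 = -0.027242/0.020979 = -1.299.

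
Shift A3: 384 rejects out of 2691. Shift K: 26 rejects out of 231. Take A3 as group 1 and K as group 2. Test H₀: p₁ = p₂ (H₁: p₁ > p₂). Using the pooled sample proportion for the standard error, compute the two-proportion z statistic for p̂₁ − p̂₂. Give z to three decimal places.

p̂₁ = 384/2691 ≈ 0.14270, p̂₂ = 26/231 ≈ 0.11255.
Pooled p̂ = (384+26)/(2691+231) = 410/2922 = 0.14031.
SE = √(p̂(1−p̂)(1/n₁+1/n₂)) = √(0.14031·0.85969·0.00470061) = √(0.000567019) = 0.02381.
z = (0.14270 − 0.11255)/0.02381 = 0.03015/0.02381 = 1.266.

z = 1.266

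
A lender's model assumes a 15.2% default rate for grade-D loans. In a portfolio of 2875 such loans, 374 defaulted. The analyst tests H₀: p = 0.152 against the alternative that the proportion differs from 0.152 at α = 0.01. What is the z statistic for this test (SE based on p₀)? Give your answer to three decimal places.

z = -3.273

p̂ = 374/2875 ≈ 0.130087.
Standard error under H₀: √(0.152×0.848/2875) = 0.006696.
z = (0.130087 − 0.152)/0.006696 = -0.021913/0.006696 = -3.273.
Two-sided p-value ≈ 2·Φ(−3.273) = 0.0011. With α = 0.01, reject H₀.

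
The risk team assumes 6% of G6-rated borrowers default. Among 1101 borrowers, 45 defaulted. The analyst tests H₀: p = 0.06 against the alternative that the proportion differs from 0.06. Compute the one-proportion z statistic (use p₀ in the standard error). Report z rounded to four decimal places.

z = -2.6725

p̂ = 45/1101 ≈ 0.04087193.
Standard error under H₀: √(0.06×0.94/1101) = 0.00715725.
z = (0.04087193 − 0.06)/0.00715725 = -0.01912807/0.00715725 = -2.6725.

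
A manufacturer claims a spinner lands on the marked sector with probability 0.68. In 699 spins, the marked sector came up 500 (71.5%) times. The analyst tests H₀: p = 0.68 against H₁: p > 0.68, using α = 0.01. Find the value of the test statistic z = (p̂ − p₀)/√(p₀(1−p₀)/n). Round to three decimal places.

z = 2.001

p̂ = 500/699 = 0.715308.
Under H₀, SE = √(0.68·0.32/699) = √(0.000311302) = 0.017644.
z = (0.715308 − 0.68)/0.017644 = 0.035308/0.017644 = 2.001.
p-value = P(Z > 2.001) ≈ 0.0227. With α = 0.01, fail to reject H₀.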